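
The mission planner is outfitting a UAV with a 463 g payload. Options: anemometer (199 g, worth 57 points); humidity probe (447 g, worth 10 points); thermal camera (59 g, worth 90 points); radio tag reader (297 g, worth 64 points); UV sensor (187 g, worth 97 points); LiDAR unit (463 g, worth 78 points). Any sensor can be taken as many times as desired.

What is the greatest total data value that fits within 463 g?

By data value per g: thermal camera 1.53, UV sensor 0.52, anemometer 0.29 lead.
Taking 7×thermal camera: 413 g used, 630 in data value.

630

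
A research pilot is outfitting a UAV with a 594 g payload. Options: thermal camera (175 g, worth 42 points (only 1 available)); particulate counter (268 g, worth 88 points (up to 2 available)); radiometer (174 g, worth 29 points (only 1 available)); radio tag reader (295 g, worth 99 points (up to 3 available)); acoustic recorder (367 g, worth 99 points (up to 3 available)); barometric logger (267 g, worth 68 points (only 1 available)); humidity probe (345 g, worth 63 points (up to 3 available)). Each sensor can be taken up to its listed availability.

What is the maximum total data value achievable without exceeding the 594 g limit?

198

2×radio tag reader uses 590 of the 594 g and totals 198.
Every other selection either busts 594 g or exceeds an availability limit or fails to beat 198.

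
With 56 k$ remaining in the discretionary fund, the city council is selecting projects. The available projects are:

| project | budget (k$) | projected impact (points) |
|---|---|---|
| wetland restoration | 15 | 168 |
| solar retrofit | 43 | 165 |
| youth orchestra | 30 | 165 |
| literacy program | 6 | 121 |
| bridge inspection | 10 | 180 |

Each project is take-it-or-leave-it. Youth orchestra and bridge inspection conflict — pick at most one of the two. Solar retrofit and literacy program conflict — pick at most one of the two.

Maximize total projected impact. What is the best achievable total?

Wetland restoration + literacy program + bridge inspection uses 31 of the 56 k$ and totals 469.
Every other selection either busts 56 k$ or breaks a pairing rule or fails to beat 469.

469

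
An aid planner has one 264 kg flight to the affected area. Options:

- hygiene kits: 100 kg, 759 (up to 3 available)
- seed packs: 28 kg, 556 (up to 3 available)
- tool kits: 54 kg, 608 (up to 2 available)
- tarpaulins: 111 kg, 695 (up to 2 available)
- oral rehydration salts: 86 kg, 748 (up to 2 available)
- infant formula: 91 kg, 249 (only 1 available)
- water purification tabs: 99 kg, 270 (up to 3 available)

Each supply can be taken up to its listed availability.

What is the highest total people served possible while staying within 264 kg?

Filling by ratio: 3×seed packs + 2×tool kits for 2884, with 72 kg left unused.
Dropping 2×tool kits frees 108 kg; slotting in 2×oral rehydration salts (172 kg) lifts the total to 3164 at 256 kg.
Nothing else within 264 kg beats 3164.

3164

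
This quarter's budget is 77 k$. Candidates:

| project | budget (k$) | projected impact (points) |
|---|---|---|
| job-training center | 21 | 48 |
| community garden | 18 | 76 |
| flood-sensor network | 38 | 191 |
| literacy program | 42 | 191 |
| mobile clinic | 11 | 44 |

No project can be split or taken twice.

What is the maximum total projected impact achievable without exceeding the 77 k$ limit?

315

The ratio heuristic lands on community garden + flood-sensor network + mobile clinic (311) but leaves 10 k$ idle.
Replace mobile clinic with job-training center: the trade gains 4 net, giving 315 at 77 k$.
No other feasible combination exceeds 315.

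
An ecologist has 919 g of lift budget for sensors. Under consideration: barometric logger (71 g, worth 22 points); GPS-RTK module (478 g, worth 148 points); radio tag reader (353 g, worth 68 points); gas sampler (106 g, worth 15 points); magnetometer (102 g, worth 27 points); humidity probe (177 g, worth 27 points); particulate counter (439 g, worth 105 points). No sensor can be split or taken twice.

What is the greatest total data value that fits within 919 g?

253

The ratio heuristic lands on barometric logger + GPS-RTK module + magnetometer + humidity probe (224) but leaves 91 g idle.
Dropping barometric logger and magnetometer and humidity probe frees 350 g; slotting in particulate counter (439 g) lifts the total to 253 at 917 g.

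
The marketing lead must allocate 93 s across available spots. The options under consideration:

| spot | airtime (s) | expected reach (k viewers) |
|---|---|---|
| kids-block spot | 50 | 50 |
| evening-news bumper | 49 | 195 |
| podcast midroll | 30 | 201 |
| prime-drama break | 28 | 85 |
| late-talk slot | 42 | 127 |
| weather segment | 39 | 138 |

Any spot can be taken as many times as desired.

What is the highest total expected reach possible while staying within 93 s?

603

Density check — podcast midroll 6.70, evening-news bumper 3.98, weather segment 3.54, prime-drama break 3.04 are the best per s.
Best packing: 3×podcast midroll — 90 s, 603 total.
The spare 3 s is too small for any remaining spot, and no exchange beats 603.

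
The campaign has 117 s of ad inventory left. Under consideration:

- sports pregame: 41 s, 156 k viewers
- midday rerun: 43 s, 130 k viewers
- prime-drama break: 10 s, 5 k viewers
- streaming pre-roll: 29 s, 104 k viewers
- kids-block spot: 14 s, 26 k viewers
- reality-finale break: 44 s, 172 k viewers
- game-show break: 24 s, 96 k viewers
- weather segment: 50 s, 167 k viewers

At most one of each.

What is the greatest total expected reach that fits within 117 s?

432

Greedy by ratio would take sports pregame + reality-finale break + game-show break: 109 s used, total 424.
The 24 s tied up in game-show break is better spent on streaming pre-roll — total rises to 432 (114 s).
An exhaustive check of the 256 subsets confirms 432.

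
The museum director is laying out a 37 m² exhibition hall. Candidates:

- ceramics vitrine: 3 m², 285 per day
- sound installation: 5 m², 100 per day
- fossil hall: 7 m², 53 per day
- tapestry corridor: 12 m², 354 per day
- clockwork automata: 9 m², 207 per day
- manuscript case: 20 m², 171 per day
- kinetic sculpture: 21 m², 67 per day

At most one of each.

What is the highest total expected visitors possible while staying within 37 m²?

999

The ratio ordering already packs tightly: ceramics vitrine + sound installation + fossil hall + tapestry corridor + clockwork automata, 36 m², 999.
The spare 1 m² is too small for any remaining exhibit, and no exchange beats 999.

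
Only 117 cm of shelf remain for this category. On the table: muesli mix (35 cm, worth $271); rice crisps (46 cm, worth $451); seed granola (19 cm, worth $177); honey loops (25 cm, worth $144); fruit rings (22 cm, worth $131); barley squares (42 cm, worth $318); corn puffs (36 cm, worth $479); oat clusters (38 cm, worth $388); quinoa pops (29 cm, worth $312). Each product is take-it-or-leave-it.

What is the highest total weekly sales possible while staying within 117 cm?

1242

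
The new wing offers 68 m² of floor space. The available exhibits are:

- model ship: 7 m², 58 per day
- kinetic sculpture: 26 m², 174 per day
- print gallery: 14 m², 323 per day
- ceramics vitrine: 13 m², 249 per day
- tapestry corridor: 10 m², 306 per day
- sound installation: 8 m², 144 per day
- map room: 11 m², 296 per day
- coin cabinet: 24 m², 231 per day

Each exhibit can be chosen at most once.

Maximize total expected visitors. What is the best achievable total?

1376

Model ship + print gallery + ceramics vitrine + tapestry corridor + sound installation + map room uses 63 of the 68 m² and totals 1376.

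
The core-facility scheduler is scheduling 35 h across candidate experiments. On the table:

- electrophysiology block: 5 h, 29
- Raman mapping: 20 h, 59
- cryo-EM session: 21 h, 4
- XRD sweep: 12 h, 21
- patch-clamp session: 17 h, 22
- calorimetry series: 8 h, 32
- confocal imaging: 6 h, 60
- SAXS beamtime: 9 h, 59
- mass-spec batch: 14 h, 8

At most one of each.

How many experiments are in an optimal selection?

4

The maximum expected citations within 35 h is 180.
For example electrophysiology block + calorimetry series + confocal imaging + SAXS beamtime achieves it, using 28 h.
All optima have 4 experiments.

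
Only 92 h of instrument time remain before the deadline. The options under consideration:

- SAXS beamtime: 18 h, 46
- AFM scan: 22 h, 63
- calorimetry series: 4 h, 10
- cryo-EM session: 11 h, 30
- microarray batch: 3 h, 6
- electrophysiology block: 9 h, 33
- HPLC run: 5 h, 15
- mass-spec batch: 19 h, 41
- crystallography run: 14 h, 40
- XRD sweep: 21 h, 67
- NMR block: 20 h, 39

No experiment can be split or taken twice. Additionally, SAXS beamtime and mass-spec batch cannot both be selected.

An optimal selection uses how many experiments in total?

Best achievable expected citations is 270.
One optimal bundle: SAXS beamtime + AFM scan + microarray batch + electrophysiology block + HPLC run + crystallography run + XRD sweep (92 h).
All optima have 7 experiments.

7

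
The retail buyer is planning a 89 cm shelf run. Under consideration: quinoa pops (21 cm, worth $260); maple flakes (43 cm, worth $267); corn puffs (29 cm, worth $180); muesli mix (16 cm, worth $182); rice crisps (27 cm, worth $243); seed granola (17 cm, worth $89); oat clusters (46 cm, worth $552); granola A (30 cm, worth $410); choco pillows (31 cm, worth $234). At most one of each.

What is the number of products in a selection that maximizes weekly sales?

Best achievable weekly sales is 994.
One optimal bundle: quinoa pops + muesli mix + oat clusters (83 cm).
Every optimal selection uses 3 products.

3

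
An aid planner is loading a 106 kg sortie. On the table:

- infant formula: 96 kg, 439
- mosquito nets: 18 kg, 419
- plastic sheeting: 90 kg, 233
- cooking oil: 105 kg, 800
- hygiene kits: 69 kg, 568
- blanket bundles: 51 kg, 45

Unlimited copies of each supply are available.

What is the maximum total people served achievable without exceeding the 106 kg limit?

Ranking by ratio (people served/kg): mosquito nets 23.28, hygiene kits 8.23, cooking oil 7.62, infant formula 4.57.
5×mosquito nets uses 90 of the 106 kg and totals 2095.
Nothing else within 106 kg beats 2095.

2095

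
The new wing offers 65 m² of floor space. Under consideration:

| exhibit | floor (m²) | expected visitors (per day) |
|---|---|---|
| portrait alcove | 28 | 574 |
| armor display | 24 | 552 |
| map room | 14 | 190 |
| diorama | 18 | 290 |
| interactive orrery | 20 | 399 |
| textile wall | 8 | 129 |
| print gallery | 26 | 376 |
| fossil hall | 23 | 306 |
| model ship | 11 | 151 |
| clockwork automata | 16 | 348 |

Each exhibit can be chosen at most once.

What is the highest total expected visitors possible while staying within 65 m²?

1321

Ranking by ratio (expected visitors/m²): armor display 23.00, clockwork automata 21.75, portrait alcove 20.50, interactive orrery 19.95.
Filling by ratio: armor display + interactive orrery + clockwork automata for 1299, with 5 m² left unused.
Dropping armor display frees 24 m²; slotting in portrait alcove (28 m²) lifts the total to 1321 at 64 m².
Runner-up armor display + interactive orrery + clockwork automata tops out at 1299.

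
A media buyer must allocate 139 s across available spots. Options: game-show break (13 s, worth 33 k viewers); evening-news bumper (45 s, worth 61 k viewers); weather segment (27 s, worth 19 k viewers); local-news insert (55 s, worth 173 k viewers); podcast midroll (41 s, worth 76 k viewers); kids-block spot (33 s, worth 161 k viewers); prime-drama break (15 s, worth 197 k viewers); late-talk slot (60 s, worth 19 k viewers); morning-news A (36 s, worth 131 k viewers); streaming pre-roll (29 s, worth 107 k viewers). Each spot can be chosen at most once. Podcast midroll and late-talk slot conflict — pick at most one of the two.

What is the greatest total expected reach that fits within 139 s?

662

The ratio heuristic lands on game-show break + kids-block spot + prime-drama break + morning-news A + streaming pre-roll (629) but leaves 13 s idle.
Dropping game-show break and streaming pre-roll frees 42 s; slotting in local-news insert (55 s) lifts the total to 662 at 139 s.
Next best is local-news insert + kids-block spot + prime-drama break + streaming pre-roll at 638 (132 s) — short by 24.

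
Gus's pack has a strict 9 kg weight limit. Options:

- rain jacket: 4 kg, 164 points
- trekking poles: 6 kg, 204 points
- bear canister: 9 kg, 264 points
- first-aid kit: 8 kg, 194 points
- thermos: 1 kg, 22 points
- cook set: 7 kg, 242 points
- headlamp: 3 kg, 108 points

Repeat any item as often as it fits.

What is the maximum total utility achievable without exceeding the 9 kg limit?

350

The ratio ordering already packs tightly: 2×rain jacket + thermos, 9 kg, 350.
Nothing else within 9 kg beats 350.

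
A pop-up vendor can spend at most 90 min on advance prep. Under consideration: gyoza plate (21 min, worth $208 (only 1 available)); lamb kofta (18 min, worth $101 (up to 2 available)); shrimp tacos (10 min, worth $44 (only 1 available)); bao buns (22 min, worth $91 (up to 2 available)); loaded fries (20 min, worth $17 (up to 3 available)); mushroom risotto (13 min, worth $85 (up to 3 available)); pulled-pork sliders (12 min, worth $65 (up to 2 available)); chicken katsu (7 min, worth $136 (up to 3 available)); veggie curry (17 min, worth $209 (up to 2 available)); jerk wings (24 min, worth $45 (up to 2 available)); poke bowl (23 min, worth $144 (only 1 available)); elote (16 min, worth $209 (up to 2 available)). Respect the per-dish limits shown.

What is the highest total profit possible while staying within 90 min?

1244

The ratio ordering already packs tightly: 3×chicken katsu + 2×veggie curry + 2×elote, 87 min, 1244.
Nothing else within 90 min beats 1244.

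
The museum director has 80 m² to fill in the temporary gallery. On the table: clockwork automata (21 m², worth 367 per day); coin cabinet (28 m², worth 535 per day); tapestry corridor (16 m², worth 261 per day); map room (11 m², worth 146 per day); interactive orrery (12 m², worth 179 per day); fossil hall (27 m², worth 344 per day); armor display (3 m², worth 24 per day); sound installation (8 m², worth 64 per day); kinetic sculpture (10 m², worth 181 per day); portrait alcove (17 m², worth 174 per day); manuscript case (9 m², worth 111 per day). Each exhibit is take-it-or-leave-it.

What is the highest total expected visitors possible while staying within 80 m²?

By expected visitors per m²: coin cabinet 19.11, kinetic sculpture 18.10, clockwork automata 17.48, tapestry corridor 16.31 lead.
Filling by ratio: clockwork automata + coin cabinet + tapestry corridor + armor display + kinetic sculpture for 1368, with 2 m² left unused.
Replace tapestry corridor and armor display with interactive orrery + manuscript case: the trade gains 5 net, giving 1373 at 80 m².
Next best is clockwork automata + coin cabinet + tapestry corridor + armor display + kinetic sculpture at 1368 (78 m²) — short by 5.

1373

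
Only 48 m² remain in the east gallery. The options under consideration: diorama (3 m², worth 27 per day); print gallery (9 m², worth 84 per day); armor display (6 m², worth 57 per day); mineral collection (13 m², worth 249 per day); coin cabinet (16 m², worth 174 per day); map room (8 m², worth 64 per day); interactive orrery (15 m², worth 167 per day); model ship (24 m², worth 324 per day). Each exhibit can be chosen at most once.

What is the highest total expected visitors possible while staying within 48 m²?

664

Taking the top-ratio exhibits first gives diorama + armor display + mineral collection + model ship for 657 (46 m²).
Replace armor display with map room: the trade gains 7 net, giving 664 at 48 m².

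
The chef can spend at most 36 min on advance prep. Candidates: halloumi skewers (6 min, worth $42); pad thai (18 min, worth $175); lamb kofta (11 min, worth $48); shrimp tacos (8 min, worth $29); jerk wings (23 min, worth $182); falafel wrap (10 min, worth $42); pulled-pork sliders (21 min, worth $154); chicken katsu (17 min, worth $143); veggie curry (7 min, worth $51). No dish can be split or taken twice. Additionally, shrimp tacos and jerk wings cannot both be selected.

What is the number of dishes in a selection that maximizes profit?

2

Optimal total is 318.
One optimal bundle: pad thai + chicken katsu (35 min).
Every optimal selection uses 2 dishes.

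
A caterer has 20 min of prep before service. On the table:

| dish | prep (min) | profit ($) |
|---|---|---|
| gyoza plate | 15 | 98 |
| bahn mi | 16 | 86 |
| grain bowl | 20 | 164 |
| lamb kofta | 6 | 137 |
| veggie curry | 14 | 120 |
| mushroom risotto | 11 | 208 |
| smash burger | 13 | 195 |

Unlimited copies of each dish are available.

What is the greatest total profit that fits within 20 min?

411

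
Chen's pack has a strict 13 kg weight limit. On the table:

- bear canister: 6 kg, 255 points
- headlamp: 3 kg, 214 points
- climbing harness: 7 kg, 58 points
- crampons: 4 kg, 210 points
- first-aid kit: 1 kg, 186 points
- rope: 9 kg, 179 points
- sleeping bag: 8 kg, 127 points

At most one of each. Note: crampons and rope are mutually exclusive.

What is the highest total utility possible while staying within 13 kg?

679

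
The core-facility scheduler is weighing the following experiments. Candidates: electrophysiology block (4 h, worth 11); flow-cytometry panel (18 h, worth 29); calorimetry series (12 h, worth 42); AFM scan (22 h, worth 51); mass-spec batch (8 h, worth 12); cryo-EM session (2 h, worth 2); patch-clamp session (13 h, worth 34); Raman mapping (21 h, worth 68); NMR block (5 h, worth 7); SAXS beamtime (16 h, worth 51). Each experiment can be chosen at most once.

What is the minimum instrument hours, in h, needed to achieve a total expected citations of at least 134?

45

Minimise h subject to total expected citations ≥ 134.
electrophysiology block + calorimetry series + patch-clamp session + SAXS beamtime reaches 138 using 45 h.
Below 45 h the best achievable stays under 134.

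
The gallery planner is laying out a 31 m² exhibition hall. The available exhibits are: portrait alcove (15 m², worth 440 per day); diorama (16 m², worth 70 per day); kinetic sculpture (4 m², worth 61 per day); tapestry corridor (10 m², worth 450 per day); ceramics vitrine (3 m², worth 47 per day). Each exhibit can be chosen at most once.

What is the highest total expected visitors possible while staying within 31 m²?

951

Ranking by ratio (expected visitors/m²): tapestry corridor 45.00, portrait alcove 29.33, ceramics vitrine 15.67, kinetic sculpture 15.25.
Taking the top-ratio exhibits first gives portrait alcove + tapestry corridor + ceramics vitrine for 937 (28 m²).
Replace ceramics vitrine with kinetic sculpture: the trade gains 14 net, giving 951 at 29 m².
That's the maximum — no swap from here does better than 951.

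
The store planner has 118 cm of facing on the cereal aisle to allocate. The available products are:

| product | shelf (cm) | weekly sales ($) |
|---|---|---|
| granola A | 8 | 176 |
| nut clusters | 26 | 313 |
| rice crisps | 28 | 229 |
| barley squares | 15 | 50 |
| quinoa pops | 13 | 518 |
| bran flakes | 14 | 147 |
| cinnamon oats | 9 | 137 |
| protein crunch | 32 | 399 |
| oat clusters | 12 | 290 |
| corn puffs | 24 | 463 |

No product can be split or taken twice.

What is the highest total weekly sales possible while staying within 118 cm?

2159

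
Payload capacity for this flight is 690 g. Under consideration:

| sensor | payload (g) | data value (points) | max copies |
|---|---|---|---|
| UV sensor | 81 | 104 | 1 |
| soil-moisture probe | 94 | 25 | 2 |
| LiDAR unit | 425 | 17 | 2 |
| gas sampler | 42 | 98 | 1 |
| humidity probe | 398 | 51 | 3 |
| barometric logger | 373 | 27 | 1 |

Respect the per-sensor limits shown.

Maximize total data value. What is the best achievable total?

279

Best packing: UV sensor + 2×soil-moisture probe + gas sampler + barometric logger — 684 g, 279 total.
Nothing else within 690 g beats 279.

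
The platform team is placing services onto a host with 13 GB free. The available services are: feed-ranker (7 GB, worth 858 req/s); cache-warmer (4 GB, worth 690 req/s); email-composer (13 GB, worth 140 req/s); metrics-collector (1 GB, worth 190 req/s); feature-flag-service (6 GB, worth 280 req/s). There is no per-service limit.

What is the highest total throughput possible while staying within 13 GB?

2470

Best packing: 13×metrics-collector — 13 GB, 2470 total.
No other feasible combination exceeds 2470.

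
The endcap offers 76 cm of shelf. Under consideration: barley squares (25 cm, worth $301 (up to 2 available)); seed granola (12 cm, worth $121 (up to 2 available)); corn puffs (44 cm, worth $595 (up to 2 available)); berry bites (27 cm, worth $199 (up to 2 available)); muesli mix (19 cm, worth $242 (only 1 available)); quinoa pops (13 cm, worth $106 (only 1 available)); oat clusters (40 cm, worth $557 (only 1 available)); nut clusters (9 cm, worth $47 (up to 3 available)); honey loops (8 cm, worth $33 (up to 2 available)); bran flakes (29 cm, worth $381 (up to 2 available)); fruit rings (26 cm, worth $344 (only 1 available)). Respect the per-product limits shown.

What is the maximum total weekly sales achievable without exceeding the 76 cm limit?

976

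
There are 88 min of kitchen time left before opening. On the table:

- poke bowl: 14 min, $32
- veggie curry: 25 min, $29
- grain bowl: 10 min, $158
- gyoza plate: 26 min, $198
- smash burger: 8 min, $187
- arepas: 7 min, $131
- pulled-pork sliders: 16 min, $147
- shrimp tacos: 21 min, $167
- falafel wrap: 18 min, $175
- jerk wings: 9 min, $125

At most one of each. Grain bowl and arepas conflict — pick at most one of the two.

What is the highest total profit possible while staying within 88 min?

Ranking by ratio (profit/min): smash burger 23.38, arepas 18.71, grain bowl 15.80, jerk wings 13.89.
Grain bowl + gyoza plate + smash burger + pulled-pork sliders + falafel wrap + jerk wings uses 87 of the 88 min and totals 990.

990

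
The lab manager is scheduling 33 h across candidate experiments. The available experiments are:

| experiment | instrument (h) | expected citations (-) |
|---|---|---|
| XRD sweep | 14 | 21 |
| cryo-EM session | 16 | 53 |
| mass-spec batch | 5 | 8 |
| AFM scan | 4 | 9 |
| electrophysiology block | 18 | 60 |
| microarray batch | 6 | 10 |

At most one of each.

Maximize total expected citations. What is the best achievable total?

Density check — electrophysiology block 3.33, cryo-EM session 3.31, AFM scan 2.25, microarray batch 1.67 are the best per h.
Best packing: mass-spec batch + AFM scan + electrophysiology block + microarray batch — 33 h, 87 total.
Runner-up XRD sweep + electrophysiology block tops out at 81.

87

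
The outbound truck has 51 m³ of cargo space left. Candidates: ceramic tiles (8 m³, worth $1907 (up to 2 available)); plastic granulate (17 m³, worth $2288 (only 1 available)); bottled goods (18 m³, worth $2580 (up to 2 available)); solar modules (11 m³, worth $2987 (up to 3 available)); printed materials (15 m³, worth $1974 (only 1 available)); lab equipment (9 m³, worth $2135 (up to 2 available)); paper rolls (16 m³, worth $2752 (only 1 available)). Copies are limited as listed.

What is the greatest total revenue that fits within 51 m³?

13231

By revenue per m³: solar modules 271.55, ceramic tiles 238.38, lab equipment 237.22, paper rolls 172.00 lead.
Greedy by ratio would take 2×ceramic tiles + 3×solar modules: 49 m³ used, total 12775.
Replace 2×ceramic tiles with 2×lab equipment: the trade gains 456 net, giving 13231 at 51 m³.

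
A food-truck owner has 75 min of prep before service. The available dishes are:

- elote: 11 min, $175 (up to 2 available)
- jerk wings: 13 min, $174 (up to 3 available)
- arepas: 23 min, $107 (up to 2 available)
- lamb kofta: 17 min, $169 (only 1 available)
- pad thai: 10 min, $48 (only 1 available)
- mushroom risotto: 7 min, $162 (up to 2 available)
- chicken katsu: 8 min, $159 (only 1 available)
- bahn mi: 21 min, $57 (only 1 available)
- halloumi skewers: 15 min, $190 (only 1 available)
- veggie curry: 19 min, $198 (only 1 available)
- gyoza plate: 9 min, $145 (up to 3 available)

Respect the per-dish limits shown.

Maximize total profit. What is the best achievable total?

The ratio heuristic lands on 2×elote + 2×mushroom risotto + chicken katsu + 3×gyoza plate (1268) but leaves 4 min idle.
Replace gyoza plate with jerk wings: the trade gains 29 net, giving 1297 at 75 min.
Nothing else within 75 min beats 1297.

1297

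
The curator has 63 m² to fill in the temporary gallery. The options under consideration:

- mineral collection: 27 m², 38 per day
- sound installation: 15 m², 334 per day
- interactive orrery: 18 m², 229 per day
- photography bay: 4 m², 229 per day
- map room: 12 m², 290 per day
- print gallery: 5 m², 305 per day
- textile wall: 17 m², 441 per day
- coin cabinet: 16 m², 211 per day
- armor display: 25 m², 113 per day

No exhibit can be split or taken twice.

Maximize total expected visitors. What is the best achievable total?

1599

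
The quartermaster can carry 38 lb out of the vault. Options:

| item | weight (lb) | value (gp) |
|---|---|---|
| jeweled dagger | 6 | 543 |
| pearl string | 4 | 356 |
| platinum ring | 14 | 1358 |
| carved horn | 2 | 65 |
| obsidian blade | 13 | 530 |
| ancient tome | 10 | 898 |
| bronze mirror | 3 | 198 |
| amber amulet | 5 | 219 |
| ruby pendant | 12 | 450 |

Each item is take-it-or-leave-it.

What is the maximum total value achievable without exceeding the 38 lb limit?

3353

Jeweled dagger + pearl string + platinum ring + ancient tome + bronze mirror uses 37 of the 38 lb and totals 3353.
Next best is jeweled dagger + pearl string + platinum ring + carved horn + ancient tome at 3220 (36 lb) — short by 133.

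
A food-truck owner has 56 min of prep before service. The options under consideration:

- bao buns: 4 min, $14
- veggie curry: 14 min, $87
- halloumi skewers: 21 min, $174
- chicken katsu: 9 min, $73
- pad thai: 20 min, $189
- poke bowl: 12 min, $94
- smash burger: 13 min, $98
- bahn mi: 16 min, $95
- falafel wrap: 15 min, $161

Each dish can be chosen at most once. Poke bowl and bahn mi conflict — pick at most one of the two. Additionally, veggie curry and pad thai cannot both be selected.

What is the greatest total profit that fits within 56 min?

Ranking by ratio (profit/min): falafel wrap 10.73, pad thai 9.45, halloumi skewers 8.29.
Taking halloumi skewers + pad thai + falafel wrap: 56 min used, 524 in profit.
No other feasible combination exceeds 524.

524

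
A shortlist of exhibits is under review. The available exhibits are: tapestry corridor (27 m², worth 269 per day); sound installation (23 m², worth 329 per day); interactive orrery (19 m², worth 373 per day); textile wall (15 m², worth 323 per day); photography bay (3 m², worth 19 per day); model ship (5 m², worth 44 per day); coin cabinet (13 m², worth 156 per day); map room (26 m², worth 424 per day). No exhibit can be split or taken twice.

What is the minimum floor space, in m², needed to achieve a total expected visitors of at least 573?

34

Minimise m² subject to total expected visitors ≥ 573.
Taking interactive orrery + textile wall gives 696 (≥ 573) for 34 m².
No combination under 34 m² hits 573.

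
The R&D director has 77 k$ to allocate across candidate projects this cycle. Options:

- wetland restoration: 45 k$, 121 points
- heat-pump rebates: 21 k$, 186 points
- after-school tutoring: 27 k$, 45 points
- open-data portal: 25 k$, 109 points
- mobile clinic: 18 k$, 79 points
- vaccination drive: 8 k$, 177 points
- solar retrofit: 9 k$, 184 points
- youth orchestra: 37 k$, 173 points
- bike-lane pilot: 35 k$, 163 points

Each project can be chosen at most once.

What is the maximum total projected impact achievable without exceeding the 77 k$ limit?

720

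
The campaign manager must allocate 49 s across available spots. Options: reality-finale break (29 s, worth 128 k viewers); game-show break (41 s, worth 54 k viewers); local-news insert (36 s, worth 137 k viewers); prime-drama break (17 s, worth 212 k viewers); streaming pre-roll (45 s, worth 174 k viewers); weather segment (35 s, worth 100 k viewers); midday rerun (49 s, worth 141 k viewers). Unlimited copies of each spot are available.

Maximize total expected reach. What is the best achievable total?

424

The ratio ordering already packs tightly: 2×prime-drama break, 34 s, 424.
That's the maximum — no swap from here does better than 424.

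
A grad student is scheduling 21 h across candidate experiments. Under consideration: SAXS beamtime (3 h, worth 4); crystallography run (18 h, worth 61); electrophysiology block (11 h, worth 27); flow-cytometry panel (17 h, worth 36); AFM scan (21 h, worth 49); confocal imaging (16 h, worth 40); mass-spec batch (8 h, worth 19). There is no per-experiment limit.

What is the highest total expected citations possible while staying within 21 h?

Ranking by ratio (expected citations/h): crystallography run 3.39, confocal imaging 2.50, electrophysiology block 2.45.
The ratio ordering already packs tightly: SAXS beamtime + crystallography run, 21 h, 65.
Nothing else within 21 h beats 65.

65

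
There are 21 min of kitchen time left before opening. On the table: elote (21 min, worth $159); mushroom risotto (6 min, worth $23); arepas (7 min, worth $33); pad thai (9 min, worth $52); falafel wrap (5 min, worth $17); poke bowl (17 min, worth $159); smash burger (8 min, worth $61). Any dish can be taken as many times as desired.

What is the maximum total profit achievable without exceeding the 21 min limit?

Elote uses 21 of the 21 min and totals 159.
That's the maximum — no swap from here does better than 159.

159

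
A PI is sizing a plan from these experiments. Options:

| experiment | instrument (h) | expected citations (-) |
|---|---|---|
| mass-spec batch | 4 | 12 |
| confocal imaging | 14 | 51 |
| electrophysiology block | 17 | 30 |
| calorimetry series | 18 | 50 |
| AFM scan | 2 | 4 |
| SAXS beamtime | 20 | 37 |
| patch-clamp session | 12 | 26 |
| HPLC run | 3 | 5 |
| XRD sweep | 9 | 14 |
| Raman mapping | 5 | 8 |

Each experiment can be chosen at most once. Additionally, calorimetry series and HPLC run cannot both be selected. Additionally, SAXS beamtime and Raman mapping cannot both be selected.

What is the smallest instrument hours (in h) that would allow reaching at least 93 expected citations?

Minimise h subject to total expected citations ≥ 93.
confocal imaging + calorimetry series reaches 101 using 32 h.
Any bundle with less than 32 h falls short of 93.

32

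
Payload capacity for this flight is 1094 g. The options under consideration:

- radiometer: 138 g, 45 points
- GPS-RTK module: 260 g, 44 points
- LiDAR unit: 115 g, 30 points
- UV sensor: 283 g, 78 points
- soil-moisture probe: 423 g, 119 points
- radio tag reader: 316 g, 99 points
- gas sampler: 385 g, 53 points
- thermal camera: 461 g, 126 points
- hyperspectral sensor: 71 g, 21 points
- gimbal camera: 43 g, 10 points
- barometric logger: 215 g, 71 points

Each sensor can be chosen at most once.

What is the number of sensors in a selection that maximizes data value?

4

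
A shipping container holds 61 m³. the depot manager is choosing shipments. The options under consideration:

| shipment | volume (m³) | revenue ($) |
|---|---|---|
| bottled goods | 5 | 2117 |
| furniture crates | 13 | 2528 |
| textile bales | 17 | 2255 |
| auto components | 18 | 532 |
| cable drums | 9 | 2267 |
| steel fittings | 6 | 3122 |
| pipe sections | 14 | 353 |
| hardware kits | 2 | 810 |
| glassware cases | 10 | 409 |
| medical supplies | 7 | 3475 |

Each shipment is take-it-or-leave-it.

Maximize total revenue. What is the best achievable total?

16574

Density check — steel fittings 520.33, medical supplies 496.43, bottled goods 423.40 are the best per m³.
The ratio ordering already packs tightly: bottled goods + furniture crates + textile bales + cable drums + steel fittings + hardware kits + medical supplies, 59 m³, 16574.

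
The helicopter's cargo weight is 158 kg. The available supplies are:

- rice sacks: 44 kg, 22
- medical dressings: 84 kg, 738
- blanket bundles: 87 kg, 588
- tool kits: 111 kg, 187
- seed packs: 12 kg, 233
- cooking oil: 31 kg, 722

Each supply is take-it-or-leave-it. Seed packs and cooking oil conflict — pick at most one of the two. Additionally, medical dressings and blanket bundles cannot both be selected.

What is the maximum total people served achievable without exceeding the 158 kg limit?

1460

Ranking by ratio (people served/kg): cooking oil 23.29, seed packs 19.42, medical dressings 8.79, blanket bundles 6.76.
Taking medical dressings + cooking oil: 115 kg used, 1460 in people served.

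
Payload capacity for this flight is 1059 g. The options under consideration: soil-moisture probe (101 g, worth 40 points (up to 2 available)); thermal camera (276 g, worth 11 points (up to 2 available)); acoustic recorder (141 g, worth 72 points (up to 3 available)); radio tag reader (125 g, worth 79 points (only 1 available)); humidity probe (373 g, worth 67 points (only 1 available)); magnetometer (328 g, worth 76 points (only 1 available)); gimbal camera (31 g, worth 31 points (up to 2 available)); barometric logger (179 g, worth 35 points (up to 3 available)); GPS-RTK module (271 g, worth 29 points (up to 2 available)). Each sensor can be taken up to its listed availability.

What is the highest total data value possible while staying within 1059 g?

Greedy by ratio would take 2×soil-moisture probe + 3×acoustic recorder + radio tag reader + 2×gimbal camera + barometric logger: 991 g used, total 472.
Replace soil-moisture probe and barometric logger with magnetometer: the trade gains 1 net, giving 473 at 1039 g.
Every other selection either busts 1059 g or exceeds an availability limit or fails to beat 473.

473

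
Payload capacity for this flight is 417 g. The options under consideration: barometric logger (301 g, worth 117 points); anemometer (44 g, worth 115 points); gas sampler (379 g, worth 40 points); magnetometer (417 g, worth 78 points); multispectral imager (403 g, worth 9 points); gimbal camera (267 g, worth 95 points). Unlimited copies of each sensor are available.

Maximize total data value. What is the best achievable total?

Best packing: 9×anemometer — 396 g, 1035 total.
The spare 21 g is too small for any remaining sensor, and no exchange beats 1035.

1035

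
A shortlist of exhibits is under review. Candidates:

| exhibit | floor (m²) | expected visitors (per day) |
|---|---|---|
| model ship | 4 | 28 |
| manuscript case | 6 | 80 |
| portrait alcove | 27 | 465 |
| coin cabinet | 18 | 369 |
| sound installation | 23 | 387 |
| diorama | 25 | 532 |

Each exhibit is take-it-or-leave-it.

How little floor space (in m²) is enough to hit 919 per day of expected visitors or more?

Need the lightest bundle worth ≥ 919.
Taking model ship + coin cabinet + diorama gives 929 (≥ 919) for 47 m².
No combination under 47 m² hits 919.

47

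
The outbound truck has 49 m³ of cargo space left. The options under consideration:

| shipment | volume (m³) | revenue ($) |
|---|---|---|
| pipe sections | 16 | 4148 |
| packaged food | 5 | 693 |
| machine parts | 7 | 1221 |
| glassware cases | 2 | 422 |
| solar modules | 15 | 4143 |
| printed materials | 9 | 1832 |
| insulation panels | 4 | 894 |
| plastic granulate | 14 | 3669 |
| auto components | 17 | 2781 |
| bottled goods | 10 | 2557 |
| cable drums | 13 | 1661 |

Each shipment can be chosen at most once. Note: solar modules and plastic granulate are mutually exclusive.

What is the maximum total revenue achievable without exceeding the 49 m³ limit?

Taking pipe sections + printed materials + plastic granulate + bottled goods: 49 m³ used, 12206 in revenue.
Every other selection either busts 49 m³ or breaks a pairing rule or fails to beat 12206.

12206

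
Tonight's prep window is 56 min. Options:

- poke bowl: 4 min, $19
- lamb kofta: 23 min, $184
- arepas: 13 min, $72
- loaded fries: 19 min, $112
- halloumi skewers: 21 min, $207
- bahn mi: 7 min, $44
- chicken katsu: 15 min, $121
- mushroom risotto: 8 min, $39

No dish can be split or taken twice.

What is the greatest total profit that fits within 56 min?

454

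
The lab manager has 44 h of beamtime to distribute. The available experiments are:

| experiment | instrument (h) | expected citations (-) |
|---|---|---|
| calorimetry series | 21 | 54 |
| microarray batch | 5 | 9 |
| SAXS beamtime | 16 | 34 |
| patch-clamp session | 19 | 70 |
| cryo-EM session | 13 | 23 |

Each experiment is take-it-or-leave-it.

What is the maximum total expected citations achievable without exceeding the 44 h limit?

124

Best packing: calorimetry series + patch-clamp session — 40 h, 124 total.
Next best is microarray batch + SAXS beamtime + patch-clamp session at 113 (40 h) — short by 11.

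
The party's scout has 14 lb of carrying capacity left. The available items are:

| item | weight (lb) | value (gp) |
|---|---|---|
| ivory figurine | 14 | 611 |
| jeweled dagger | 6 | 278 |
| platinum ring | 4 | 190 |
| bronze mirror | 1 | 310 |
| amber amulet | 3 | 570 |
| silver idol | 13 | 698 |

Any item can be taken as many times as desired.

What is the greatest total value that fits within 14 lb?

4340

14×bronze mirror uses 14 of the 14 lb and totals 4340.
No other feasible combination exceeds 4340.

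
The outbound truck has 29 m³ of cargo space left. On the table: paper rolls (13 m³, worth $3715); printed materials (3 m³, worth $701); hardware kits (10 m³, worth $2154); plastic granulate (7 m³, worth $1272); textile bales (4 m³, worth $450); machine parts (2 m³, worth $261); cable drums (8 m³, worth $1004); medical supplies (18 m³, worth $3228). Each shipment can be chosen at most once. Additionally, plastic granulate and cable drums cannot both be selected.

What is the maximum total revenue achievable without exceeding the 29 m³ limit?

6831

Best packing: paper rolls + printed materials + hardware kits + machine parts — 28 m³, 6831 total.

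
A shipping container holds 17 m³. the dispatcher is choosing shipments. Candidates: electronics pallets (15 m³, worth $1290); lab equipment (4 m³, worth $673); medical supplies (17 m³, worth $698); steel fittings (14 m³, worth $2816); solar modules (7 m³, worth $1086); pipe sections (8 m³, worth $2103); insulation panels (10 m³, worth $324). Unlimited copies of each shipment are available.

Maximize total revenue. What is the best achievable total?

4206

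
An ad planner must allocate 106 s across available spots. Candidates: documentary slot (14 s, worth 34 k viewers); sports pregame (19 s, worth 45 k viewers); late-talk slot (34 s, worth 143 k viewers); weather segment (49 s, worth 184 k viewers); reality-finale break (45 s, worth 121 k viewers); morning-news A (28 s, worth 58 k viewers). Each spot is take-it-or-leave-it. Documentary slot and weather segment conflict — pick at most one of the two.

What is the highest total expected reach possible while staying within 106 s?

372

Density check — late-talk slot 4.21, weather segment 3.76, reality-finale break 2.69, documentary slot 2.43 are the best per s.
Sports pregame + late-talk slot + weather segment uses 102 of the 106 s and totals 372.
The spare 4 s is too small for any remaining spot, and no feasible exchange beats 372.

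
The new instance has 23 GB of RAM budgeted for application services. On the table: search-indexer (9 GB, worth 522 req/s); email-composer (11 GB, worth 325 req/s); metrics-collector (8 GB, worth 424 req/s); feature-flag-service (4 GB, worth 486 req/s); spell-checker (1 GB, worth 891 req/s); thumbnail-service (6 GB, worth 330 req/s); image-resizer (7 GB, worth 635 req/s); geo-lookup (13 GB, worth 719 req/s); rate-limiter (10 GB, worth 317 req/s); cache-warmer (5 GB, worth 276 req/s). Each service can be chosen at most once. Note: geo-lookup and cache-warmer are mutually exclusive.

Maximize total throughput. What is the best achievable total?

2618

Ranking by ratio (throughput/GB): spell-checker 891.00, feature-flag-service 121.50, image-resizer 90.71, search-indexer 58.00.
The ratio heuristic lands on search-indexer + feature-flag-service + spell-checker + image-resizer (2534) but leaves 2 GB idle.
Replace search-indexer with thumbnail-service + cache-warmer: the trade gains 84 net, giving 2618 at 23 GB.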